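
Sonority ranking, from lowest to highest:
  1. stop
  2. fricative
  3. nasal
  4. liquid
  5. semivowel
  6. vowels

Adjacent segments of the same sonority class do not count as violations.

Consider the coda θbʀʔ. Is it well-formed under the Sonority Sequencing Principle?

no

/θ/ is a fricative (sonority 2).
/b/ is a stop (sonority 1).
/ʀ/ is a liquid (sonority 4).
/ʔ/ is a stop (sonority 1).
The profile is 2-1-4-1. Between /b/ (1) and /ʀ/ (4) sonority does not fall, so the cluster violates the SSP.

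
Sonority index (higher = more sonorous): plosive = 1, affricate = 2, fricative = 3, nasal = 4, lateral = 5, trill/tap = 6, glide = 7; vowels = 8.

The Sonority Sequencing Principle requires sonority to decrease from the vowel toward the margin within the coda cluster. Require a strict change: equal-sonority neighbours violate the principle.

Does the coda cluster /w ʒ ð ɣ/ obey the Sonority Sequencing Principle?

no

/w/ — glide, sonority 7.
/ʒ/ — fricative, sonority 3.
/ð/ — fricative, sonority 3.
/ɣ/ — fricative, sonority 3.
The profile is 7-3-3-3. Between /ʒ/ (3) and /ð/ (3) sonority does not fall, so the cluster violates the SSP.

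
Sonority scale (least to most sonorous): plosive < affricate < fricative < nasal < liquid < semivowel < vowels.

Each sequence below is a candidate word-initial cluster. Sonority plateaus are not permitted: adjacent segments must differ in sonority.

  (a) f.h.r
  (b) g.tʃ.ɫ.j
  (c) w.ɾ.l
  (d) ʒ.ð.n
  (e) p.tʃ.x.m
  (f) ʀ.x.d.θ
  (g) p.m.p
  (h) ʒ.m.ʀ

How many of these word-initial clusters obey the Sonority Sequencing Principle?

3

(a) f.h.r: profile 3-3-5 — violates.
(b) g.tʃ.ɫ.j: profile 1-2-5-6 — obeys.
(c) w.ɾ.l: profile 6-5-5 — violates.
(d) ʒ.ð.n: profile 3-3-4 — violates.
(e) p.tʃ.x.m: profile 1-2-3-4 — obeys.
(f) ʀ.x.d.θ: profile 5-3-1-3 — violates.
(g) p.m.p: profile 1-4-1 — violates.
(h) ʒ.m.ʀ: profile 3-4-5 — obeys.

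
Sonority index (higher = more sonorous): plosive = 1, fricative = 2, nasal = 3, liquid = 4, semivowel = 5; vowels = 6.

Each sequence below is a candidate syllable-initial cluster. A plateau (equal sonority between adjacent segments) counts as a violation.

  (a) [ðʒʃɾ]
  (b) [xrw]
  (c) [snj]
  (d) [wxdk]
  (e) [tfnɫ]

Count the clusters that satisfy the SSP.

3

(a) 2-2-2-4 → violates
(b) 2-4-5 → obeys
(c) 2-3-5 → obeys
(d) 5-2-1-1 → violates
(e) 1-2-3-4 → obeys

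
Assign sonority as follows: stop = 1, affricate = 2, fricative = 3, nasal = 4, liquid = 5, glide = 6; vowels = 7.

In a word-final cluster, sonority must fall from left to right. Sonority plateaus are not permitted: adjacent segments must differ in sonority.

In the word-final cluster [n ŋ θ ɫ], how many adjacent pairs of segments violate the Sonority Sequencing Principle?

/n/ — nasal, sonority 4.
/ŋ/ — nasal, sonority 4.
/θ/ — fricative, sonority 3.
/ɫ/ — liquid, sonority 5.
/n/→/ŋ/: 4→4 (plateau) — violation.
/ŋ/→/θ/: 4→3 (falls) — ok.
/θ/→/ɫ/: 3→5 (does not fall) — violation.

2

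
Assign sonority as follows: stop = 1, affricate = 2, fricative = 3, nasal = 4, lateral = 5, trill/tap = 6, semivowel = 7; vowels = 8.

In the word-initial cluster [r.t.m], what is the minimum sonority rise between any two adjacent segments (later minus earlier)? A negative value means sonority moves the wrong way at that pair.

-5

/r/ is a trill/tap (sonority 6).
/t/ is a stop (sonority 1).
/m/ is a nasal (sonority 4).
/r/→/t/: change -5.
/t/→/m/: change +3.
Minimum = -5.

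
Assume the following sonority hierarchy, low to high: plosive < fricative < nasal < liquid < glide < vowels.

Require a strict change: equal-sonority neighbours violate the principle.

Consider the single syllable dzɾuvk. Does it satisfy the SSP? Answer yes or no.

yes

Onset: /d/ is a plosive (sonority 1), /z/ is a fricative (sonority 2), /ɾ/ is a liquid (sonority 4); then the nucleus /u/ (sonority 6).
Onset profile 1-2-4-6 — rises to the nucleus.
Coda: /v/ is a fricative (sonority 2), /k/ is a plosive (sonority 1).
Coda profile 6-2-1 — falls from the nucleus.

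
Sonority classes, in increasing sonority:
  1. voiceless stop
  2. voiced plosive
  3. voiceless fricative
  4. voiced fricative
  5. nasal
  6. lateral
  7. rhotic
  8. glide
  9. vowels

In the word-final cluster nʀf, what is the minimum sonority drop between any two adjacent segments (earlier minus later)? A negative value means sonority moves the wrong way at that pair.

/n/ — nasal, sonority 5.
/ʀ/ — rhotic, sonority 7.
/f/ — voiceless fricative, sonority 3.
/n/→/ʀ/: change -2.
/ʀ/→/f/: change +4.
Minimum = -2.

-2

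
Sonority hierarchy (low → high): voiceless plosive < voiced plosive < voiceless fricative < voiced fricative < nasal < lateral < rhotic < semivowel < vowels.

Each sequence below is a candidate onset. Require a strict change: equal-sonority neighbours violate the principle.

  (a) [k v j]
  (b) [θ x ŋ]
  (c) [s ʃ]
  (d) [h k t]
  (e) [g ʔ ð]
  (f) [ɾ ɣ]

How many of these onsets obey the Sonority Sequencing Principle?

1

(a) sonority 1-4-8: well-formed.
(b) sonority 3-3-5: ill-formed.
(c) sonority 3-3: ill-formed.
(d) sonority 3-1-1: ill-formed.
(e) sonority 2-1-4: ill-formed.
(f) sonority 7-4: ill-formed.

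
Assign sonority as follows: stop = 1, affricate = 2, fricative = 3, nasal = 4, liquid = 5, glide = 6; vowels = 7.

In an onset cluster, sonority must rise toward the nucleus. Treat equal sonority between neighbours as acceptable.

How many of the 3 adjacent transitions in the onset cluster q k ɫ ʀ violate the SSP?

0

/q/: stop = 1.
/k/: stop = 1.
/ɫ/: liquid = 5.
/ʀ/: liquid = 5.
/q/→/k/: 1→1 (plateau, allowed) — ok.
/k/→/ɫ/: 1→5 (rises) — ok.
/ɫ/→/ʀ/: 5→5 (plateau, allowed) — ok.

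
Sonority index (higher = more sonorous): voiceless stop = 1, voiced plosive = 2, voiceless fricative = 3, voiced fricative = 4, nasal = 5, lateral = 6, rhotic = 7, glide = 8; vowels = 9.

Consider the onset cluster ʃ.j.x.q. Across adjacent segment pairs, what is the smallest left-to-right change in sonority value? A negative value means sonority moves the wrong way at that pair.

-5

/ʃ/: voiceless fricative = 3.
/j/: glide = 8.
/x/: voiceless fricative = 3.
/q/: voiceless stop = 1.
/ʃ/→/j/: change +5.
/j/→/x/: change -5.
/x/→/q/: change -2.
Minimum = -5.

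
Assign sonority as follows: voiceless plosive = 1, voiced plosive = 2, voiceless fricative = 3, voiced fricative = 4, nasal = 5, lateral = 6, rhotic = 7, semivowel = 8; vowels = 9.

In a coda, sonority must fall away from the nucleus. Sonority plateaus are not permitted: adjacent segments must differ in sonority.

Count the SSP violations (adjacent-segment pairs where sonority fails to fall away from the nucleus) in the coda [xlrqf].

3

/x/ is a voiceless fricative (sonority 3).
/l/ is a lateral (sonority 6).
/r/ is a rhotic (sonority 7).
/q/ is a voiceless plosive (sonority 1).
/f/ is a voiceless fricative (sonority 3).
/x/→/l/: 3→6 (does not fall) — violation.
/l/→/r/: 6→7 (does not fall) — violation.
/r/→/q/: 7→1 (falls) — ok.
/q/→/f/: 1→3 (does not fall) — violation.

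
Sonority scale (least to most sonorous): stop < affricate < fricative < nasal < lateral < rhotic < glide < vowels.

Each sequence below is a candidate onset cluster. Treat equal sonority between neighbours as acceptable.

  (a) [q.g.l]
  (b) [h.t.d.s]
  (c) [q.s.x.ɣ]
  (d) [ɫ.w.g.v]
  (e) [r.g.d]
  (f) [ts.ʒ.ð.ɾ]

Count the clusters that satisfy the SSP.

3

(a) sonority 1-1-5: well-formed.
(b) sonority 3-1-1-3: ill-formed.
(c) sonority 1-3-3-3: well-formed.
(d) sonority 5-7-1-3: ill-formed.
(e) sonority 6-1-1: ill-formed.
(f) sonority 2-3-3-6: well-formed.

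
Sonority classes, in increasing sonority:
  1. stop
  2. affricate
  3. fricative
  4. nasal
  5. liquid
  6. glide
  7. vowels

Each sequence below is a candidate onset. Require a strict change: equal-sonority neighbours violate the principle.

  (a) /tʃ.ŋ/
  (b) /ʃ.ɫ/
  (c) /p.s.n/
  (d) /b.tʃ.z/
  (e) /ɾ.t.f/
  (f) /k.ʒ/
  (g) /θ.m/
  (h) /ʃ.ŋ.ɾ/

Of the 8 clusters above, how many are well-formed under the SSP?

7

(a) sonority 2-4: well-formed.
(b) sonority 3-5: well-formed.
(c) sonority 1-3-4: well-formed.
(d) sonority 1-2-3: well-formed.
(e) sonority 5-1-3: ill-formed.
(f) sonority 1-3: well-formed.
(g) sonority 3-4: well-formed.
(h) sonority 3-4-5: well-formed.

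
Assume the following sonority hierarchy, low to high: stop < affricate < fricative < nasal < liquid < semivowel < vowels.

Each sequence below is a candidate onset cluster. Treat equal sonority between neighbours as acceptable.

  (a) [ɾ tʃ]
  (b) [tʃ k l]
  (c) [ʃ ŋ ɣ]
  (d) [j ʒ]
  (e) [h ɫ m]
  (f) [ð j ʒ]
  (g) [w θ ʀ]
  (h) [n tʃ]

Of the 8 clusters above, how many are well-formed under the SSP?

0

(a) [ɾ tʃ]: profile 5-2 — violates.
(b) [tʃ k l]: profile 2-1-5 — violates.
(c) [ʃ ŋ ɣ]: profile 3-4-3 — violates.
(d) [j ʒ]: profile 6-3 — violates.
(e) [h ɫ m]: profile 3-5-4 — violates.
(f) [ð j ʒ]: profile 3-6-3 — violates.
(g) [w θ ʀ]: profile 6-3-5 — violates.
(h) [n tʃ]: profile 4-2 — violates.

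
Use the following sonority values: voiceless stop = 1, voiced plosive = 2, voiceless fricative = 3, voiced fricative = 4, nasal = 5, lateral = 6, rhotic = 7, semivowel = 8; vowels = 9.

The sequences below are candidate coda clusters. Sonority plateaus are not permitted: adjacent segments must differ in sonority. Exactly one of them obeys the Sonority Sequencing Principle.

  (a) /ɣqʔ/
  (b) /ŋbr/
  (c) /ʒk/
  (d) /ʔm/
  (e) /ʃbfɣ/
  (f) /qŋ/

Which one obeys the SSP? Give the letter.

c

(a) 4-1-1 → violates
(b) 5-2-7 → violates
(c) 4-1 → obeys
(d) 1-5 → violates
(e) 3-2-3-4 → violates
(f) 1-5 → violates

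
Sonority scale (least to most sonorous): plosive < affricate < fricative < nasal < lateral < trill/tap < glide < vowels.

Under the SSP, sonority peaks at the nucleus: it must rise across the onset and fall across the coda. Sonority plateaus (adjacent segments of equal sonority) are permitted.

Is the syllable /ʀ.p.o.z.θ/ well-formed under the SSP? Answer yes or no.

no

Onset: /ʀ/ is a trill/tap (sonority 6), /p/ is a plosive (sonority 1); then the nucleus /o/ (sonority 8).
Onset profile 6-1-8 — does not rise throughout.
Coda: /z/ is a fricative (sonority 3), /θ/ is a fricative (sonority 3).
Coda profile 8-3-3 — falls from the nucleus.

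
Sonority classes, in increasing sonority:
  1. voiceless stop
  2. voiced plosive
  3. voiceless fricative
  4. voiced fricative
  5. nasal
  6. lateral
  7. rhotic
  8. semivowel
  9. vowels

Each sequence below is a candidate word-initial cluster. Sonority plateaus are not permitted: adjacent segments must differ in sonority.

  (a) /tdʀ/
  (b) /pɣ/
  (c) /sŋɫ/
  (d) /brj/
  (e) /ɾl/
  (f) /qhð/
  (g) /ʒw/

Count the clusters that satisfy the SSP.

(a) sonority 1-2-7: well-formed.
(b) sonority 1-4: well-formed.
(c) sonority 3-5-6: well-formed.
(d) sonority 2-7-8: well-formed.
(e) sonority 7-6: ill-formed.
(f) sonority 1-3-4: well-formed.
(g) sonority 4-8: well-formed.

6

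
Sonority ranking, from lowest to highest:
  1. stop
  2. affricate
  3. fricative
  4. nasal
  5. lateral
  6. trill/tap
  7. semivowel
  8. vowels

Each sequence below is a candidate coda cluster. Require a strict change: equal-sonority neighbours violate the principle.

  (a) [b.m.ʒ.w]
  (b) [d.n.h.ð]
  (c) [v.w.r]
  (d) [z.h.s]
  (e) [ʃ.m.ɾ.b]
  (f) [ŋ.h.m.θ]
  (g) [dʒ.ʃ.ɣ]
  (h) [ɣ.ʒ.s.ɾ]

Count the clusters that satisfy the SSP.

(a) [b.m.ʒ.w]: profile 1-4-3-7 — violates.
(b) [d.n.h.ð]: profile 1-4-3-3 — violates.
(c) [v.w.r]: profile 3-7-6 — violates.
(d) [z.h.s]: profile 3-3-3 — violates.
(e) [ʃ.m.ɾ.b]: profile 3-4-6-1 — violates.
(f) [ŋ.h.m.θ]: profile 4-3-4-3 — violates.
(g) [dʒ.ʃ.ɣ]: profile 2-3-3 — violates.
(h) [ɣ.ʒ.s.ɾ]: profile 3-3-3-6 — violates.

0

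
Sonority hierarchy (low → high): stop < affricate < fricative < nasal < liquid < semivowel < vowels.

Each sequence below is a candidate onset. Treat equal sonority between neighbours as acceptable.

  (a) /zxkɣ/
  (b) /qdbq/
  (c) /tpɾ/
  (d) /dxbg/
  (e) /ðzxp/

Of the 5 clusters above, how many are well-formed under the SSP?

(a) sonority 3-3-1-3: ill-formed.
(b) sonority 1-1-1-1: well-formed.
(c) sonority 1-1-5: well-formed.
(d) sonority 1-3-1-1: ill-formed.
(e) sonority 3-3-3-1: ill-formed.

2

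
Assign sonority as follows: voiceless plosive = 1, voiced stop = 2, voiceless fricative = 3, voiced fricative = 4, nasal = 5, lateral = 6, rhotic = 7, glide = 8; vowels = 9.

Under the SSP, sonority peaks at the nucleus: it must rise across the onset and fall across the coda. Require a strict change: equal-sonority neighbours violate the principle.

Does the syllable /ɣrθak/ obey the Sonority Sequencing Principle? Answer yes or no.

Onset: /ɣ/ is a voiced fricative (sonority 4), /r/ is a rhotic (sonority 7), /θ/ is a voiceless fricative (sonority 3); then the nucleus /a/ (sonority 9).
Onset profile 4-7-3-9 — does not strictly rise throughout.
Coda: /k/ is a voiceless plosive (sonority 1).
Coda profile 9-1 — falls from the nucleus.

no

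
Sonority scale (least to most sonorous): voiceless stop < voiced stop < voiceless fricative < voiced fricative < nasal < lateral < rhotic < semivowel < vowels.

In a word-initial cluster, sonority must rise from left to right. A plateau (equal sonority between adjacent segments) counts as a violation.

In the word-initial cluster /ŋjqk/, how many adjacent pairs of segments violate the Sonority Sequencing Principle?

/ŋ/ — nasal, sonority 5.
/j/ — semivowel, sonority 8.
/q/ — voiceless stop, sonority 1.
/k/ — voiceless stop, sonority 1.
/ŋ/→/j/: 5→8 (rises) — ok.
/j/→/q/: 8→1 (does not rise) — violation.
/q/→/k/: 1→1 (plateau) — violation.

2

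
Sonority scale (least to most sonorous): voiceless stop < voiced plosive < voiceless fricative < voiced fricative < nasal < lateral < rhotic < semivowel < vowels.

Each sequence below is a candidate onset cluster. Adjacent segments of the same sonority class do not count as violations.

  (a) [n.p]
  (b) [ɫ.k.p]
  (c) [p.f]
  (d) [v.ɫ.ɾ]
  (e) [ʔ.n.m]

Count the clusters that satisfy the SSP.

3

(a) sonority 5-1: ill-formed.
(b) sonority 6-1-1: ill-formed.
(c) sonority 1-3: well-formed.
(d) sonority 4-6-7: well-formed.
(e) sonority 1-5-5: well-formed.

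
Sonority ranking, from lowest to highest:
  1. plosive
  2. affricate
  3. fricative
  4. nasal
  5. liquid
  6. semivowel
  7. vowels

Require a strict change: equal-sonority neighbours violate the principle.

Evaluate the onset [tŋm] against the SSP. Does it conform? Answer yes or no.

/t/ — plosive, sonority 1.
/ŋ/ — nasal, sonority 4.
/m/ — nasal, sonority 4.
The profile is 1-4-4. Between /ŋ/ (4) and /m/ (4) sonority does not rise, so the cluster violates the SSP.

no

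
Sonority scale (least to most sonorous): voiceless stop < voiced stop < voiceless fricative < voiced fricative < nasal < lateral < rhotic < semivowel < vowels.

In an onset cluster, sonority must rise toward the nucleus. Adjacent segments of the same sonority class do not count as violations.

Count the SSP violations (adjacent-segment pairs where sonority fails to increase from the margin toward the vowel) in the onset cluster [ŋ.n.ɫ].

/ŋ/ — nasal, sonority 5.
/n/ — nasal, sonority 5.
/ɫ/ — lateral, sonority 6.
/ŋ/→/n/: 5→5 (plateau, allowed) — ok.
/n/→/ɫ/: 5→6 (rises) — ok.

0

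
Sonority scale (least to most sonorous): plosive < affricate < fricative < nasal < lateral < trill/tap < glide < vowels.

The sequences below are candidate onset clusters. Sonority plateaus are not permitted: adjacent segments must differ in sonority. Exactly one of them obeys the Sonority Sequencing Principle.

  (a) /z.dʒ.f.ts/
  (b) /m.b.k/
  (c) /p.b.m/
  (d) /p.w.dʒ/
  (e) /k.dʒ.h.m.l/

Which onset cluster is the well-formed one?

e

(a) sonority 3-2-3-2: ill-formed.
(b) sonority 4-1-1: ill-formed.
(c) sonority 1-1-4: ill-formed.
(d) sonority 1-7-2: ill-formed.
(e) sonority 1-2-3-4-5: well-formed.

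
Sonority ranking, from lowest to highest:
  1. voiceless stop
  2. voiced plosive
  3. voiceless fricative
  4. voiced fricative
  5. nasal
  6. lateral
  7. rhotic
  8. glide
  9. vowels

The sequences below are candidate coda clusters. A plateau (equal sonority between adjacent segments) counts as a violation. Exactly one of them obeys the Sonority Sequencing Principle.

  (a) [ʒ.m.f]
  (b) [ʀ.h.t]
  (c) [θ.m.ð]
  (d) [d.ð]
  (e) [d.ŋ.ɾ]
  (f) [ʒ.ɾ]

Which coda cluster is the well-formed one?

(a) [ʒ.m.f]: profile 4-5-3 — violates.
(b) [ʀ.h.t]: profile 7-3-1 — obeys.
(c) [θ.m.ð]: profile 3-5-4 — violates.
(d) [d.ð]: profile 2-4 — violates.
(e) [d.ŋ.ɾ]: profile 2-5-7 — violates.
(f) [ʒ.ɾ]: profile 4-7 — violates.

b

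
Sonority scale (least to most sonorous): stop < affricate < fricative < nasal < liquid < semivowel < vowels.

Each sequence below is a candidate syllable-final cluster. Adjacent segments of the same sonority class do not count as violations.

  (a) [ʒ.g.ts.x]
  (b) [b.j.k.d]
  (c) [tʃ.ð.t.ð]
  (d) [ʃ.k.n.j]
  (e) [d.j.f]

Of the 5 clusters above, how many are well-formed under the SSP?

(a) [ʒ.g.ts.x]: profile 3-1-2-3 — violates.
(b) [b.j.k.d]: profile 1-6-1-1 — violates.
(c) [tʃ.ð.t.ð]: profile 2-3-1-3 — violates.
(d) [ʃ.k.n.j]: profile 3-1-4-6 — violates.
(e) [d.j.f]: profile 1-6-3 — violates.

0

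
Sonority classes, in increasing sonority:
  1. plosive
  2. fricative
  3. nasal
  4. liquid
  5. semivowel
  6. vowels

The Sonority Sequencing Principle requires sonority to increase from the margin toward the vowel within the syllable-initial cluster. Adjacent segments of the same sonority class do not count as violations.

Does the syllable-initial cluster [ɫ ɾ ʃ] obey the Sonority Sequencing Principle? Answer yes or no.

/ɫ/ is a liquid (sonority 4).
/ɾ/ is a liquid (sonority 4).
/ʃ/ is a fricative (sonority 2).
The profile is 4-4-2. Between /ɾ/ (4) and /ʃ/ (2) sonority does not rise, so the cluster violates the SSP.

no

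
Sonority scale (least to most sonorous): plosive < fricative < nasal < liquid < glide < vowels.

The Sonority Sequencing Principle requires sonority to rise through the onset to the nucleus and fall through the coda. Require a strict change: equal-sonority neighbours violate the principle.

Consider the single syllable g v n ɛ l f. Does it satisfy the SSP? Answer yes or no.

Onset: /g/ is a plosive (sonority 1), /v/ is a fricative (sonority 2), /n/ is a nasal (sonority 3); then the nucleus /ɛ/ (sonority 6).
Onset profile 1-2-3-6 — rises to the nucleus.
Coda: /l/ is a liquid (sonority 4), /f/ is a fricative (sonority 2).
Coda profile 6-4-2 — falls from the nucleus.

yes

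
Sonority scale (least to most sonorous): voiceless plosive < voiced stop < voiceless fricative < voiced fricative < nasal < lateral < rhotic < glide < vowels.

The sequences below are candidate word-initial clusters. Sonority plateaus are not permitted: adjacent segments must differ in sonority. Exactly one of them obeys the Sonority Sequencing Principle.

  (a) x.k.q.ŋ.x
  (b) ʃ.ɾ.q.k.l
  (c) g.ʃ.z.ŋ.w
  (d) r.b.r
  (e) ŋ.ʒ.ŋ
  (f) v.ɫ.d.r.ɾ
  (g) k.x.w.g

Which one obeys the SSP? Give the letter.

c

(a) 3-1-1-5-3 → violates
(b) 3-7-1-1-6 → violates
(c) 2-3-4-5-8 → obeys
(d) 7-2-7 → violates
(e) 5-4-5 → violates
(f) 4-6-2-7-7 → violates
(g) 1-3-8-2 → violates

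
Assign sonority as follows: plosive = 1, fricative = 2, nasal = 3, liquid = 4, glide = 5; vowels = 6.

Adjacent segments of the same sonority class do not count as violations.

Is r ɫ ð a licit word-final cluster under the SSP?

/r/: liquid = 4.
/ɫ/: liquid = 4.
/ð/: fricative = 2.
The profile 4-4-2 is non-increasing (plateaus allowed), so the word-final cluster satisfies the SSP.

yes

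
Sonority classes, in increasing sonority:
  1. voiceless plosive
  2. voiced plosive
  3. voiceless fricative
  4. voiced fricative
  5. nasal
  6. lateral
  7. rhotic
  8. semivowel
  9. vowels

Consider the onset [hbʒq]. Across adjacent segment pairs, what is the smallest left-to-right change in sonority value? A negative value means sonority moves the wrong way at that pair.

-3

/h/ — voiceless fricative, sonority 3.
/b/ — voiced plosive, sonority 2.
/ʒ/ — voiced fricative, sonority 4.
/q/ — voiceless plosive, sonority 1.
/h/→/b/: change -1.
/b/→/ʒ/: change +2.
/ʒ/→/q/: change -3.
Minimum = -3.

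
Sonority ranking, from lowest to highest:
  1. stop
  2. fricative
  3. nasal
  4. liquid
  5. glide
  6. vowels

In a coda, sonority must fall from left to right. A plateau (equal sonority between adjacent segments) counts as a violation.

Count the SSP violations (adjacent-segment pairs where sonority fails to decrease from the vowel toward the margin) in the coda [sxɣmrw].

/s/: fricative = 2.
/x/: fricative = 2.
/ɣ/: fricative = 2.
/m/: nasal = 3.
/r/: liquid = 4.
/w/: glide = 5.
/s/→/x/: 2→2 (plateau) — violation.
/x/→/ɣ/: 2→2 (plateau) — violation.
/ɣ/→/m/: 2→3 (does not fall) — violation.
/m/→/r/: 3→4 (does not fall) — violation.
/r/→/w/: 4→5 (does not fall) — violation.

5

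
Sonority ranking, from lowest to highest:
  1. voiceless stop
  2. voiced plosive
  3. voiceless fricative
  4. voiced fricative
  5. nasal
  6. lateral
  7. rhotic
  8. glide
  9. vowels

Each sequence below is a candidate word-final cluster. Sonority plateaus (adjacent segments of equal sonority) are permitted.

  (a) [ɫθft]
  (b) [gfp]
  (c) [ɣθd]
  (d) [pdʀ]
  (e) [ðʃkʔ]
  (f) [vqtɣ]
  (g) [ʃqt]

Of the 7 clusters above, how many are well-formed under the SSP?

(a) [ɫθft]: profile 6-3-3-1 — obeys.
(b) [gfp]: profile 2-3-1 — violates.
(c) [ɣθd]: profile 4-3-2 — obeys.
(d) [pdʀ]: profile 1-2-7 — violates.
(e) [ðʃkʔ]: profile 4-3-1-1 — obeys.
(f) [vqtɣ]: profile 4-1-1-4 — violates.
(g) [ʃqt]: profile 3-1-1 — obeys.

4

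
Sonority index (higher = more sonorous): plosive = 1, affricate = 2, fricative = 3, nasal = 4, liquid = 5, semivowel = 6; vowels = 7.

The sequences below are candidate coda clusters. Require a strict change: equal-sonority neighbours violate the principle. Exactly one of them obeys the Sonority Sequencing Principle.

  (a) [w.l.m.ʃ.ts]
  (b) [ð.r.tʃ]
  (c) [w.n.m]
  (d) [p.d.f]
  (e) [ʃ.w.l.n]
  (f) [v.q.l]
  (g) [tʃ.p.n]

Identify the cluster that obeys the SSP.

(a) 6-5-4-3-2 → obeys
(b) 3-5-2 → violates
(c) 6-4-4 → violates
(d) 1-1-3 → violates
(e) 3-6-5-4 → violates
(f) 3-1-5 → violates
(g) 2-1-4 → violates

a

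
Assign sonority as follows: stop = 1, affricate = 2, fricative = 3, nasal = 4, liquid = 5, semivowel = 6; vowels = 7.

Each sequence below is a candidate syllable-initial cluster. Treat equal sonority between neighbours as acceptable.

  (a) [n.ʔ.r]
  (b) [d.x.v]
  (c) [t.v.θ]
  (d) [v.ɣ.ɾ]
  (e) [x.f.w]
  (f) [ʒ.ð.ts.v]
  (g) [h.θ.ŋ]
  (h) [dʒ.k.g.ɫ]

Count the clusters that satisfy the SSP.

5

(a) sonority 4-1-5: ill-formed.
(b) sonority 1-3-3: well-formed.
(c) sonority 1-3-3: well-formed.
(d) sonority 3-3-5: well-formed.
(e) sonority 3-3-6: well-formed.
(f) sonority 3-3-2-3: ill-formed.
(g) sonority 3-3-4: well-formed.
(h) sonority 2-1-1-5: ill-formed.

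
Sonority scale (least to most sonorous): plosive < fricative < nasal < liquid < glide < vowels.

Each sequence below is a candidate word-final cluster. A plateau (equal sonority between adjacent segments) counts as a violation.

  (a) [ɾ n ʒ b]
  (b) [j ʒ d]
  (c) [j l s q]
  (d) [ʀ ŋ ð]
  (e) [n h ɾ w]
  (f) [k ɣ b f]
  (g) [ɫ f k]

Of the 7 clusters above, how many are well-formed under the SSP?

5

(a) sonority 4-3-2-1: well-formed.
(b) sonority 5-2-1: well-formed.
(c) sonority 5-4-2-1: well-formed.
(d) sonority 4-3-2: well-formed.
(e) sonority 3-2-4-5: ill-formed.
(f) sonority 1-2-1-2: ill-formed.
(g) sonority 4-2-1: well-formed.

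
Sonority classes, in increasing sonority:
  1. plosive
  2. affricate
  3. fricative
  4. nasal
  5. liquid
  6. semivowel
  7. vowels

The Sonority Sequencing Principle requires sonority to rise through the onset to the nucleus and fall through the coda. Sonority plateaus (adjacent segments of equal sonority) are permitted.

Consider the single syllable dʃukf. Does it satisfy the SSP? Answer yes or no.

Onset: /d/ is a plosive (sonority 1), /ʃ/ is a fricative (sonority 3); then the nucleus /u/ (sonority 7).
Onset profile 1-3-7 — rises to the nucleus.
Coda: /k/ is a plosive (sonority 1), /f/ is a fricative (sonority 3).
Coda profile 7-1-3 — does not fall throughout.

no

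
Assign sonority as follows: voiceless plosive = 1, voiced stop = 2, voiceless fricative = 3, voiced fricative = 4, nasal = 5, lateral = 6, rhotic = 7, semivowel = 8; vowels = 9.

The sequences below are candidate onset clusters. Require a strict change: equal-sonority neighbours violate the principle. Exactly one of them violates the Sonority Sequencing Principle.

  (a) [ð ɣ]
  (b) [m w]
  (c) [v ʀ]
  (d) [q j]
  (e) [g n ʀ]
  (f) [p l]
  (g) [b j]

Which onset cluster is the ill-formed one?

a

(a) [ð ɣ]: profile 4-4 — violates.
(b) [m w]: profile 5-8 — obeys.
(c) [v ʀ]: profile 4-7 — obeys.
(d) [q j]: profile 1-8 — obeys.
(e) [g n ʀ]: profile 2-5-7 — obeys.
(f) [p l]: profile 1-6 — obeys.
(g) [b j]: profile 2-8 — obeys.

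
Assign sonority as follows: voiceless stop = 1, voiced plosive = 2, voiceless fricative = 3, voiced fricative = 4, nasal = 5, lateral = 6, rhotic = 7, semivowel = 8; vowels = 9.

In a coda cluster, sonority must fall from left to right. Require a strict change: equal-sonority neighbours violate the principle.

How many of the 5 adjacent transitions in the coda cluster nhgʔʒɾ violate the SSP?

2

/n/: nasal = 5.
/h/: voiceless fricative = 3.
/g/: voiced plosive = 2.
/ʔ/: voiceless stop = 1.
/ʒ/: voiced fricative = 4.
/ɾ/: rhotic = 7.
/n/→/h/: 5→3 (falls) — ok.
/h/→/g/: 3→2 (falls) — ok.
/g/→/ʔ/: 2→1 (falls) — ok.
/ʔ/→/ʒ/: 1→4 (does not fall) — violation.
/ʒ/→/ɾ/: 4→7 (does not fall) — violation.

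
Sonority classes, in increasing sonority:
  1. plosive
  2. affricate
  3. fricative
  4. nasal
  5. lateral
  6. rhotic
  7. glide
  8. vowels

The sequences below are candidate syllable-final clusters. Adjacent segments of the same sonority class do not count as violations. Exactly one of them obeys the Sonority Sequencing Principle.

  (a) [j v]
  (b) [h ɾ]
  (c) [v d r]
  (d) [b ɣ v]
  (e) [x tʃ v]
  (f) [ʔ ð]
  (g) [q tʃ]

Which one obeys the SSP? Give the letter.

a

(a) [j v]: profile 7-3 — obeys.
(b) [h ɾ]: profile 3-6 — violates.
(c) [v d r]: profile 3-1-6 — violates.
(d) [b ɣ v]: profile 1-3-3 — violates.
(e) [x tʃ v]: profile 3-2-3 — violates.
(f) [ʔ ð]: profile 1-3 — violates.
(g) [q tʃ]: profile 1-2 — violates.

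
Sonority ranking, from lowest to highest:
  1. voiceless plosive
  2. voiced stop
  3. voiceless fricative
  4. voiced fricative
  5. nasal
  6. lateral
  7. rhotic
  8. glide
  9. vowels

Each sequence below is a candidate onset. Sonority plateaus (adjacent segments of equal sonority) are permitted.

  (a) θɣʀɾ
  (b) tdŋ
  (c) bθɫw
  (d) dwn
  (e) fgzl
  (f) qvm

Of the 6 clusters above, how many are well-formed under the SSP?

4

(a) 3-4-7-7 → obeys
(b) 1-2-5 → obeys
(c) 2-3-6-8 → obeys
(d) 2-8-5 → violates
(e) 3-2-4-6 → violates
(f) 1-4-5 → obeys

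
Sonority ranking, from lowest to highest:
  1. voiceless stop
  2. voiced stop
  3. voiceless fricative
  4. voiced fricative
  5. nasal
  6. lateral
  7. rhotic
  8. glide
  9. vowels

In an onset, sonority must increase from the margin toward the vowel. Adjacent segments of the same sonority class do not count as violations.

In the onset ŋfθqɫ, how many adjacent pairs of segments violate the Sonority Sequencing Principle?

2

/ŋ/ is a nasal (sonority 5).
/f/ is a voiceless fricative (sonority 3).
/θ/ is a voiceless fricative (sonority 3).
/q/ is a voiceless stop (sonority 1).
/ɫ/ is a lateral (sonority 6).
/ŋ/→/f/: 5→3 (does not rise) — violation.
/f/→/θ/: 3→3 (plateau, allowed) — ok.
/θ/→/q/: 3→1 (does not rise) — violation.
/q/→/ɫ/: 1→6 (rises) — ok.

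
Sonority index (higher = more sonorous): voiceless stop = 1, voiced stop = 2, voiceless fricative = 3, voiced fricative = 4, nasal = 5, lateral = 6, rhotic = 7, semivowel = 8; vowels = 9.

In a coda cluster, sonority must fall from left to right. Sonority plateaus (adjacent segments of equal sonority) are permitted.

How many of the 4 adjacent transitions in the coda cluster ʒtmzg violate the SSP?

/ʒ/ is a voiced fricative (sonority 4).
/t/ is a voiceless stop (sonority 1).
/m/ is a nasal (sonority 5).
/z/ is a voiced fricative (sonority 4).
/g/ is a voiced stop (sonority 2).
/ʒ/→/t/: 4→1 (falls) — ok.
/t/→/m/: 1→5 (does not fall) — violation.
/m/→/z/: 5→4 (falls) — ok.
/z/→/g/: 4→2 (falls) — ok.

1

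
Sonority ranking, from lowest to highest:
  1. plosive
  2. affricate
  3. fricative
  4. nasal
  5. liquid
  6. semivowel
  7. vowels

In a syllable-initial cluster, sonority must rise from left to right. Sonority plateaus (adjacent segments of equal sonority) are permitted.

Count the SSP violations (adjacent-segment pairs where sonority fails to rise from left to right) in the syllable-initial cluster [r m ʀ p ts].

2

/r/ — liquid, sonority 5.
/m/ — nasal, sonority 4.
/ʀ/ — liquid, sonority 5.
/p/ — plosive, sonority 1.
/ts/ — affricate, sonority 2.
/r/→/m/: 5→4 (does not rise) — violation.
/m/→/ʀ/: 4→5 (rises) — ok.
/ʀ/→/p/: 5→1 (does not rise) — violation.
/p/→/ts/: 1→2 (rises) — ok.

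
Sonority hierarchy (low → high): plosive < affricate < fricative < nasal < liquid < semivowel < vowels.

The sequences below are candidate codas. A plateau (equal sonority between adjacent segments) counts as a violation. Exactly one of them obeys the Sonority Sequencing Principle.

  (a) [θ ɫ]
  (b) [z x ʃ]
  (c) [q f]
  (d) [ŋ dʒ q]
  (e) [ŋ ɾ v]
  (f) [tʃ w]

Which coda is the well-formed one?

(a) 3-5 → violates
(b) 3-3-3 → violates
(c) 1-3 → violates
(d) 4-2-1 → obeys
(e) 4-5-3 → violates
(f) 2-6 → violates

d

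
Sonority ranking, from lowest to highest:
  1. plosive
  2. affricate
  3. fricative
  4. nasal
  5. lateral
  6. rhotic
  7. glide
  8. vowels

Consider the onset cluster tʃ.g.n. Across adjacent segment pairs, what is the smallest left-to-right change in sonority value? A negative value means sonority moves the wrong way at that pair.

/tʃ/ — affricate, sonority 2.
/g/ — plosive, sonority 1.
/n/ — nasal, sonority 4.
/tʃ/→/g/: change -1.
/g/→/n/: change +3.
Minimum = -1.

-1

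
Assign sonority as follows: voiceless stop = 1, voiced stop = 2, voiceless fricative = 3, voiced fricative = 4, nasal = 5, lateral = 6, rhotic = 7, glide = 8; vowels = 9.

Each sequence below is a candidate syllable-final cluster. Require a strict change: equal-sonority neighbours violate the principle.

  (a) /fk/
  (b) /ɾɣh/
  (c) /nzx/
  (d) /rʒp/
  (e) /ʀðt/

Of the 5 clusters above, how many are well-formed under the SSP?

(a) sonority 3-1: well-formed.
(b) sonority 7-4-3: well-formed.
(c) sonority 5-4-3: well-formed.
(d) sonority 7-4-1: well-formed.
(e) sonority 7-4-1: well-formed.

5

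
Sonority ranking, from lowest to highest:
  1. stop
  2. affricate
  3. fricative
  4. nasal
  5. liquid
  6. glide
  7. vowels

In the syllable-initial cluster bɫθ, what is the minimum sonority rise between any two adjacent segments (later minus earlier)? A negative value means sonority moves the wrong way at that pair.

-2

/b/ — stop, sonority 1.
/ɫ/ — liquid, sonority 5.
/θ/ — fricative, sonority 3.
/b/→/ɫ/: change +4.
/ɫ/→/θ/: change -2.
Minimum = -2.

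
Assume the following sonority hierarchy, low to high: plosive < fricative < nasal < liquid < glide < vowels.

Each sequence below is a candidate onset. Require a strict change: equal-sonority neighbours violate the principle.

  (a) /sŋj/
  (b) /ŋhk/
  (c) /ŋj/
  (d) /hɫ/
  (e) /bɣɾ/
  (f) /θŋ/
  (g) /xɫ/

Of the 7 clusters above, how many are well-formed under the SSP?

6

(a) sonority 2-3-5: well-formed.
(b) sonority 3-2-1: ill-formed.
(c) sonority 3-5: well-formed.
(d) sonority 2-4: well-formed.
(e) sonority 1-2-4: well-formed.
(f) sonority 2-3: well-formed.
(g) sonority 2-4: well-formed.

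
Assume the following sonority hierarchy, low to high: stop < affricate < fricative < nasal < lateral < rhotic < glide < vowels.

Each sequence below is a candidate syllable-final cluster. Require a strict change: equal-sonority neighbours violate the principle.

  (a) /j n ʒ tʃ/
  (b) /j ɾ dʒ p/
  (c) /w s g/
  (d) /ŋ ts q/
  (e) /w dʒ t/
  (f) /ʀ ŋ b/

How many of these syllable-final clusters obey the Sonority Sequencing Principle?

(a) sonority 7-4-3-2: well-formed.
(b) sonority 7-6-2-1: well-formed.
(c) sonority 7-3-1: well-formed.
(d) sonority 4-2-1: well-formed.
(e) sonority 7-2-1: well-formed.
(f) sonority 6-4-1: well-formed.

6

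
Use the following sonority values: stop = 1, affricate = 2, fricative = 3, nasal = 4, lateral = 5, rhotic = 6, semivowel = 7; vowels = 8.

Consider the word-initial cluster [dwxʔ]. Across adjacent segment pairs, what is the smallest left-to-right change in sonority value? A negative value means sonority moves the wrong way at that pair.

/d/: stop = 1.
/w/: semivowel = 7.
/x/: fricative = 3.
/ʔ/: stop = 1.
/d/→/w/: change +6.
/w/→/x/: change -4.
/x/→/ʔ/: change -2.
Minimum = -4.

-4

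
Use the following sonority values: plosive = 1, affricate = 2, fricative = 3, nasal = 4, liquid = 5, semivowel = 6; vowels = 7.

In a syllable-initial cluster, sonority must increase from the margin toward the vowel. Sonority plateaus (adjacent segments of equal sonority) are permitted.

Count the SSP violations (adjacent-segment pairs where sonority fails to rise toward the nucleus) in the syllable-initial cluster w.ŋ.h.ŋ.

/w/ is a semivowel (sonority 6).
/ŋ/ is a nasal (sonority 4).
/h/ is a fricative (sonority 3).
/ŋ/ is a nasal (sonority 4).
/w/→/ŋ/: 6→4 (does not rise) — violation.
/ŋ/→/h/: 4→3 (does not rise) — violation.
/h/→/ŋ/: 3→4 (rises) — ok.

2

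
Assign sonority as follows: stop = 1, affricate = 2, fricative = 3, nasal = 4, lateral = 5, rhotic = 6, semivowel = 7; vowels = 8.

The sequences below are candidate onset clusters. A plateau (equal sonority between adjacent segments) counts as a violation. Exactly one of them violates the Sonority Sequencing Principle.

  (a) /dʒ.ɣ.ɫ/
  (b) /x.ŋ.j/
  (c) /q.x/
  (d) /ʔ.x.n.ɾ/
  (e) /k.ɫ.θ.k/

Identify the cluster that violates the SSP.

(a) sonority 2-3-5: well-formed.
(b) sonority 3-4-7: well-formed.
(c) sonority 1-3: well-formed.
(d) sonority 1-3-4-6: well-formed.
(e) sonority 1-5-3-1: ill-formed.

e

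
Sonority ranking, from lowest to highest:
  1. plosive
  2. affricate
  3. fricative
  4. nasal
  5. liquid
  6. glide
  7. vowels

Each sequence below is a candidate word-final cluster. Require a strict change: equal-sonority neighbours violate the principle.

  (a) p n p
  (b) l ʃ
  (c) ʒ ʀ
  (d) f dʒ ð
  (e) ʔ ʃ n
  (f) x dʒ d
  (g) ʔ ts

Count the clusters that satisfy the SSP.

(a) 1-4-1 → violates
(b) 5-3 → obeys
(c) 3-5 → violates
(d) 3-2-3 → violates
(e) 1-3-4 → violates
(f) 3-2-1 → obeys
(g) 1-2 → violates

2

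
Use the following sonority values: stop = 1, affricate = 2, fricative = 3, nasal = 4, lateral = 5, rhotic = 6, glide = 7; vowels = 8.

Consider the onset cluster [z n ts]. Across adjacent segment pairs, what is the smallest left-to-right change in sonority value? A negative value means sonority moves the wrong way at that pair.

/z/: fricative = 3.
/n/: nasal = 4.
/ts/: affricate = 2.
/z/→/n/: change +1.
/n/→/ts/: change -2.
Minimum = -2.

-2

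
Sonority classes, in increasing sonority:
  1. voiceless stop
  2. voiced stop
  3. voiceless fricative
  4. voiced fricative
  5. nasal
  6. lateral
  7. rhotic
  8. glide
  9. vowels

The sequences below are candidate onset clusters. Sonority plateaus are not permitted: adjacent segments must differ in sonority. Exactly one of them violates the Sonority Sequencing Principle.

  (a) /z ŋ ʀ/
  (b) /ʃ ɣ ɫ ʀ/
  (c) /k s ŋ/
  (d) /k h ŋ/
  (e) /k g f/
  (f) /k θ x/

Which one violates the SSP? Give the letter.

f

(a) sonority 4-5-7: well-formed.
(b) sonority 3-4-6-7: well-formed.
(c) sonority 1-3-5: well-formed.
(d) sonority 1-3-5: well-formed.
(e) sonority 1-2-3: well-formed.
(f) sonority 1-3-3: ill-formed.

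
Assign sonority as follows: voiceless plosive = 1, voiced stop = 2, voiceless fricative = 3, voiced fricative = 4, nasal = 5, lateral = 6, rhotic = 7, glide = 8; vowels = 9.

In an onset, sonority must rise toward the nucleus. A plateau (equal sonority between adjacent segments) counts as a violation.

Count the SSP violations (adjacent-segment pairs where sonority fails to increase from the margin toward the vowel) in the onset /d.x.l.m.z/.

2

/d/ is a voiced stop (sonority 2).
/x/ is a voiceless fricative (sonority 3).
/l/ is a lateral (sonority 6).
/m/ is a nasal (sonority 5).
/z/ is a voiced fricative (sonority 4).
/d/→/x/: 2→3 (rises) — ok.
/x/→/l/: 3→6 (rises) — ok.
/l/→/m/: 6→5 (does not rise) — violation.
/m/→/z/: 5→4 (does not rise) — violation.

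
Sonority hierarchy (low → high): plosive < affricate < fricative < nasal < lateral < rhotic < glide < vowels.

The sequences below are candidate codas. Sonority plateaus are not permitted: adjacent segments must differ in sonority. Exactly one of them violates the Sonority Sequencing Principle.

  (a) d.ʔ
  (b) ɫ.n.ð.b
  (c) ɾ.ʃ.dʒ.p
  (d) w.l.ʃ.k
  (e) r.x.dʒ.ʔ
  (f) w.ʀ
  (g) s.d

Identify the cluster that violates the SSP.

(a) sonority 1-1: ill-formed.
(b) sonority 5-4-3-1: well-formed.
(c) sonority 6-3-2-1: well-formed.
(d) sonority 7-5-3-1: well-formed.
(e) sonority 6-3-2-1: well-formed.
(f) sonority 7-6: well-formed.
(g) sonority 3-1: well-formed.

a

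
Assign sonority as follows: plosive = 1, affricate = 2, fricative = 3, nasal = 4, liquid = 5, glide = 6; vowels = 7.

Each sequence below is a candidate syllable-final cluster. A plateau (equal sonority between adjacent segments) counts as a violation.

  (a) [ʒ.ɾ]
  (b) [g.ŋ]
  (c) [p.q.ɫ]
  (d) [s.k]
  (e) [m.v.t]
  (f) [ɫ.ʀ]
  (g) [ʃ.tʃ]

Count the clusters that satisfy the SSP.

(a) [ʒ.ɾ]: profile 3-5 — violates.
(b) [g.ŋ]: profile 1-4 — violates.
(c) [p.q.ɫ]: profile 1-1-5 — violates.
(d) [s.k]: profile 3-1 — obeys.
(e) [m.v.t]: profile 4-3-1 — obeys.
(f) [ɫ.ʀ]: profile 5-5 — violates.
(g) [ʃ.tʃ]: profile 3-2 — obeys.

3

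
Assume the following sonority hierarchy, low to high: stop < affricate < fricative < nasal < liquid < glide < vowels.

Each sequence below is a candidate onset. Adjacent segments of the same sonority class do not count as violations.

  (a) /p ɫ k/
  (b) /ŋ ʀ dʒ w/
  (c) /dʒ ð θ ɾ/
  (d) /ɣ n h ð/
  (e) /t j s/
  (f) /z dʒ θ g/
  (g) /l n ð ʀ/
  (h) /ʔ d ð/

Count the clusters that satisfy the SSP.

2

(a) sonority 1-5-1: ill-formed.
(b) sonority 4-5-2-6: ill-formed.
(c) sonority 2-3-3-5: well-formed.
(d) sonority 3-4-3-3: ill-formed.
(e) sonority 1-6-3: ill-formed.
(f) sonority 3-2-3-1: ill-formed.
(g) sonority 5-4-3-5: ill-formed.
(h) sonority 1-1-3: well-formed.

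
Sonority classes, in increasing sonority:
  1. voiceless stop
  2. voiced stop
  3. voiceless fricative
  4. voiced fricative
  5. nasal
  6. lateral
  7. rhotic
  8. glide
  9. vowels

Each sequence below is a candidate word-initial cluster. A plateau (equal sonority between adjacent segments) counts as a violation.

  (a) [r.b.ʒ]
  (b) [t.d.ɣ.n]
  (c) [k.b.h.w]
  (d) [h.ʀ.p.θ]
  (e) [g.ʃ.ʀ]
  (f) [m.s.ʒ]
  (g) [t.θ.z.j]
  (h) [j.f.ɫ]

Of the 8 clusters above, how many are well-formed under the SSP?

4

(a) 7-2-4 → violates
(b) 1-2-4-5 → obeys
(c) 1-2-3-8 → obeys
(d) 3-7-1-3 → violates
(e) 2-3-7 → obeys
(f) 5-3-4 → violates
(g) 1-3-4-8 → obeys
(h) 8-3-6 → violates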